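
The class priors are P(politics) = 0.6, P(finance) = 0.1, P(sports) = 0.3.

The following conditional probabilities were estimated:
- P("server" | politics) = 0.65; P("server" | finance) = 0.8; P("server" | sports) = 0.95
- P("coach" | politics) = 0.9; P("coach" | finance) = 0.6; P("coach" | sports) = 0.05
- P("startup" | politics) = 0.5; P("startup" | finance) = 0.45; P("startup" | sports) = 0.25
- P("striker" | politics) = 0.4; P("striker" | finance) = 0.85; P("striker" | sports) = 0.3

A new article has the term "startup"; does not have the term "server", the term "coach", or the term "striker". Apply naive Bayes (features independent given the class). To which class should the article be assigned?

politics

politics: 0.6 × (1−0.65) × (1−0.9) × 0.5 × (1−0.4) = 0.0063
finance: 0.1 × (1−0.8) × (1−0.6) × 0.45 × (1−0.85) = 0.00054
sports: 0.3 × (1−0.95) × (1−0.05) × 0.25 × (1−0.3) = 0.00249375
Highest score → politics.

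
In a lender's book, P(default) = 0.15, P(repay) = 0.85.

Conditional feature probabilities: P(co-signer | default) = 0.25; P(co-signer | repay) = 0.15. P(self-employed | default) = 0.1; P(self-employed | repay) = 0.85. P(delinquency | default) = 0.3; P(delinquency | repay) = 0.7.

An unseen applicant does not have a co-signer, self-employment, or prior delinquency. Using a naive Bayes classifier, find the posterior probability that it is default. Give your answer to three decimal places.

0.686

default: 0.15 × (1−0.25) × (1−0.1) × (1−0.3) = 0.070875
repay: 0.85 × (1−0.15) × (1−0.85) × (1−0.7) = 0.0325125
P(default | x) = 0.070875 / 0.1033875 ≈ 0.686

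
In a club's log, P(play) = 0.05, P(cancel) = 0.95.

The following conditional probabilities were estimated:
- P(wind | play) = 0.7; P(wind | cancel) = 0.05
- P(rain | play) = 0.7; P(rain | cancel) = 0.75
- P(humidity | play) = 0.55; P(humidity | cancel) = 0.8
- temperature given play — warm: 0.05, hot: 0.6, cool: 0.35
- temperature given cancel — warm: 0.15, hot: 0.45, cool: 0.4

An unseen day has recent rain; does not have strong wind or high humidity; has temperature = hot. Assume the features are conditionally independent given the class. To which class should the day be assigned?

play: 0.05 × (1−0.7) × 0.7 × (1−0.55) × 0.6 = 0.002835
cancel: 0.95 × (1−0.05) × 0.75 × (1−0.8) × 0.45 = 0.06091875
Highest score → cancel.

cancel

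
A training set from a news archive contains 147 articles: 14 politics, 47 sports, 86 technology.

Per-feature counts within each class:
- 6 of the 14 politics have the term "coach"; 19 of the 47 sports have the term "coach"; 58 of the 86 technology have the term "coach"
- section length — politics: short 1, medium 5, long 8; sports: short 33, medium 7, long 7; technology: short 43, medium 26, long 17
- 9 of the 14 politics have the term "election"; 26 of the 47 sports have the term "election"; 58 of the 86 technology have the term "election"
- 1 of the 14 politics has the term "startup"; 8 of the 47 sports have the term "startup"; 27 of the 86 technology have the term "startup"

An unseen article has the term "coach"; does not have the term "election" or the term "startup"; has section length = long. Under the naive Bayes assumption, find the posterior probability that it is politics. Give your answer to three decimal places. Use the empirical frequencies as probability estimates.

politics: (14/147) × (6/14) × (8/14) × (5/14) × (13/14) ≈ 0.00773487
sports: (47/147) × (19/47) × (7/47) × (21/47) × (39/47) ≈ 0.00713715
technology: (86/147) × (58/86) × (17/86) × (28/86) × (59/86) ≈ 0.017421
P(politics | x) = 0.00773487 / 0.03229302 ≈ 0.240

0.240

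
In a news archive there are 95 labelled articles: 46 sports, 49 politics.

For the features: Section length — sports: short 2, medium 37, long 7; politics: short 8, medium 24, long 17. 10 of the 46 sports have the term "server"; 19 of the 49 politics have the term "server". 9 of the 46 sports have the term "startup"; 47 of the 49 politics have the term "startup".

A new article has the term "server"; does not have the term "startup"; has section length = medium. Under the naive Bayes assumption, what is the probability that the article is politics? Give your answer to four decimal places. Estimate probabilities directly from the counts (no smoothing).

sports: (46/95) × (37/46) × (10/46) × (37/46) ≈ 0.0681027
politics: (49/95) × (24/49) × (19/49) × (2/49) ≈ 0.00399833
P(politics | x) = 0.00399833 / 0.07210103 ≈ 0.0555

0.0555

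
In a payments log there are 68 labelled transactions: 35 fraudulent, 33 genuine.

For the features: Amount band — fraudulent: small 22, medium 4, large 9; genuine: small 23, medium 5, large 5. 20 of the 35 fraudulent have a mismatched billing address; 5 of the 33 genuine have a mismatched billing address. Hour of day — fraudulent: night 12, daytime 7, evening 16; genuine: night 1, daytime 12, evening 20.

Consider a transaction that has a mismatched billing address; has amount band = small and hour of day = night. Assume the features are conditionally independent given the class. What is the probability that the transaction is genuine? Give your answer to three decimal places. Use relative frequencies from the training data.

0.024

fraudulent: (35/68) × (22/35) × (20/35) × (12/35) ≈ 0.0633854
genuine: (33/68) × (23/33) × (5/33) × (1/33) ≈ 0.00155296
P(genuine | x) = 0.00155296 / 0.06493836 ≈ 0.024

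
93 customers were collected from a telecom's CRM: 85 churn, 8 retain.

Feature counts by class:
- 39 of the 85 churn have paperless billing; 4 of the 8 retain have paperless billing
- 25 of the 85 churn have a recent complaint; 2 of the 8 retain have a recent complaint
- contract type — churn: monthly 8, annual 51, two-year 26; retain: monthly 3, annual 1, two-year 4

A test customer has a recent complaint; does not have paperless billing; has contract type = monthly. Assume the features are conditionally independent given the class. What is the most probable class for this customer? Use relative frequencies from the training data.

churn

churn: (85/93) × (46/85) × (25/85) × (8/85) ≈ 0.013692
retain: (8/93) × (4/8) × (2/8) × (3/8) ≈ 0.00403226
Highest score → churn.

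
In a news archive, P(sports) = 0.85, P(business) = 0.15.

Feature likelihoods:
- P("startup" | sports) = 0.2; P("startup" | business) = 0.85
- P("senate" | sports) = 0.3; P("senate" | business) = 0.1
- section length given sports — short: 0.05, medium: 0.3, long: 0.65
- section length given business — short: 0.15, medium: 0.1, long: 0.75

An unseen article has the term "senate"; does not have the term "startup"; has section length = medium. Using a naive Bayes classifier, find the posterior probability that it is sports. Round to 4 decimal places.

0.9963

sports: 0.85 × (1−0.2) × 0.3 × 0.3 = 0.0612
business: 0.15 × (1−0.85) × 0.1 × 0.1 = 0.000225
P(sports | x) = 0.0612 / 0.061425 ≈ 0.9963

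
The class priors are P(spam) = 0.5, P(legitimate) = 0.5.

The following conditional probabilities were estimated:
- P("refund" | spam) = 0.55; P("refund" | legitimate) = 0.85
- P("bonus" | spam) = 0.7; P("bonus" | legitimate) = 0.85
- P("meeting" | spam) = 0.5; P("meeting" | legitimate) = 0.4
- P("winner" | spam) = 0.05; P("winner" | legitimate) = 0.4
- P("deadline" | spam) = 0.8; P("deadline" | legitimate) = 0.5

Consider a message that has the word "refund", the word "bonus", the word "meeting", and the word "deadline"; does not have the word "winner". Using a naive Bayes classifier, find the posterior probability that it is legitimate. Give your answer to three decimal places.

spam: 0.5 × 0.55 × 0.7 × 0.5 × (1−0.05) × 0.8 = 0.07315
legitimate: 0.5 × 0.85 × 0.85 × 0.4 × (1−0.4) × 0.5 = 0.04335
P(legitimate | x) = 0.04335 / 0.1165 ≈ 0.372

0.372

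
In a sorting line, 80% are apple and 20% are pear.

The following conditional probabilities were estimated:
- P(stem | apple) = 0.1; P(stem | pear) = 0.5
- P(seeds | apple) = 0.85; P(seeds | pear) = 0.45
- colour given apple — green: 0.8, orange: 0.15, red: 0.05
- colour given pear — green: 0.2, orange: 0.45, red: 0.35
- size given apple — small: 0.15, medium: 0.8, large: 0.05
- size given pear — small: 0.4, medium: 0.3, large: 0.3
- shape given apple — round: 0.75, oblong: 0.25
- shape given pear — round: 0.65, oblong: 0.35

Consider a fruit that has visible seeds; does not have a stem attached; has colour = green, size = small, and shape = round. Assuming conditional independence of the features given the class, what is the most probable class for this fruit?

apple

apple: 0.8 × (1−0.1) × 0.85 × 0.8 × 0.15 × 0.75 = 0.05508
pear: 0.2 × (1−0.5) × 0.45 × 0.2 × 0.4 × 0.65 = 0.00234
Highest score → apple.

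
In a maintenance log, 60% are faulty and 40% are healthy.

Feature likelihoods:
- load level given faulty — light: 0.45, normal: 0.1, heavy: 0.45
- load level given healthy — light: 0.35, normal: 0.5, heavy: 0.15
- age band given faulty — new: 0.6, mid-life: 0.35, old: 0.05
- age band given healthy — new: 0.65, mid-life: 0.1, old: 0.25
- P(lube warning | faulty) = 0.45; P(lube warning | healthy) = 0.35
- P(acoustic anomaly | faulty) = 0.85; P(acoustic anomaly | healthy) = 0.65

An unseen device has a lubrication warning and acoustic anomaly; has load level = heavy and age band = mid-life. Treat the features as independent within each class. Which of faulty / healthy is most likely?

faulty: 0.6 × 0.45 × 0.35 × 0.45 × 0.85 = 0.03614625
healthy: 0.4 × 0.15 × 0.1 × 0.35 × 0.65 = 0.001365
Highest score → faulty.

faulty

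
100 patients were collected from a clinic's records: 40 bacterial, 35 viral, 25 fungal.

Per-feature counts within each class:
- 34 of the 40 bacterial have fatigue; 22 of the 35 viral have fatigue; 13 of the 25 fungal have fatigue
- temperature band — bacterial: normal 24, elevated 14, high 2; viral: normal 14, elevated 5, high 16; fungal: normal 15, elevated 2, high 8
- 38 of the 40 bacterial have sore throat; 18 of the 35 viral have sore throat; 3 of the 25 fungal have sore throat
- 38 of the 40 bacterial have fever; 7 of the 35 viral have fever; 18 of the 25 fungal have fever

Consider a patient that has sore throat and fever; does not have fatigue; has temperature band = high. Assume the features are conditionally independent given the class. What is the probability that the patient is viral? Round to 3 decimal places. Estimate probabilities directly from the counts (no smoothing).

bacterial: (40/100) × (6/40) × (2/40) × (38/40) × (38/40) = 0.0027075
viral: (35/100) × (13/35) × (16/35) × (18/35) × (7/35) ≈ 0.00611265
fungal: (25/100) × (12/25) × (8/25) × (3/25) × (18/25) = 0.00331776
P(viral | x) = 0.00611265 / 0.01213791 ≈ 0.504

0.504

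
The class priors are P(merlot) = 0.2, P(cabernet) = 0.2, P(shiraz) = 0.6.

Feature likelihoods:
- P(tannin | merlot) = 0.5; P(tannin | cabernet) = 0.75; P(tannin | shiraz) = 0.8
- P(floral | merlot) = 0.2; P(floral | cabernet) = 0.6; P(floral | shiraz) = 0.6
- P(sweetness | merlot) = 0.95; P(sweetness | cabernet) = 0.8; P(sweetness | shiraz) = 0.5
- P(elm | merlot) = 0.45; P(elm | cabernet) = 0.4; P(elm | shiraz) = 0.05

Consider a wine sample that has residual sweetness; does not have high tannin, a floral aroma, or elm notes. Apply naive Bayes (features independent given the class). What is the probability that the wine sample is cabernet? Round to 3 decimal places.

merlot: 0.2 × (1−0.5) × (1−0.2) × 0.95 × (1−0.45) = 0.0418
cabernet: 0.2 × (1−0.75) × (1−0.6) × 0.8 × (1−0.4) = 0.0096
shiraz: 0.6 × (1−0.8) × (1−0.6) × 0.5 × (1−0.05) = 0.0228
P(cabernet | x) = 0.0096 / 0.0742 ≈ 0.129

0.129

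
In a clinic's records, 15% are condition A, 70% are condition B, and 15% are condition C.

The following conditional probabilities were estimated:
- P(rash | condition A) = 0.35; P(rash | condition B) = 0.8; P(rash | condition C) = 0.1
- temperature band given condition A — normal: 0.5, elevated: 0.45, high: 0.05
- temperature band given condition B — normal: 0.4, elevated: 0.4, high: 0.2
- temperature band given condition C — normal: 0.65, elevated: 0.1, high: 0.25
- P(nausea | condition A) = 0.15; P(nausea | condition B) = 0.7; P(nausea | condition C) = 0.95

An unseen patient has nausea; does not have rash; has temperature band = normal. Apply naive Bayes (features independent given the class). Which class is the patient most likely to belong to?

condition C

condition A: 0.15 × (1−0.35) × 0.5 × 0.15 = 0.0073125
condition B: 0.7 × (1−0.8) × 0.4 × 0.7 = 0.0392
condition C: 0.15 × (1−0.1) × 0.65 × 0.95 = 0.0833625
Highest score → condition C.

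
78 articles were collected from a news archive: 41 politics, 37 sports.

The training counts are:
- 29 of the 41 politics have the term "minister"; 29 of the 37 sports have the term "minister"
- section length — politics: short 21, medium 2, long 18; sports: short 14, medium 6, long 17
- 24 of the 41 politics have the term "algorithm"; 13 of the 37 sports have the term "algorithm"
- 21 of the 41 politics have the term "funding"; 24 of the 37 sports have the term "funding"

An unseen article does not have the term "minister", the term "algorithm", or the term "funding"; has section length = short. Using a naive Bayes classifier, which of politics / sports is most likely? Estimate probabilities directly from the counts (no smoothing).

politics

politics: (41/78) × (12/41) × (21/41) × (17/41) × (20/41) ≈ 0.015938
sports: (37/78) × (8/37) × (14/37) × (24/37) × (13/37) ≈ 0.00884449
Highest score → politics.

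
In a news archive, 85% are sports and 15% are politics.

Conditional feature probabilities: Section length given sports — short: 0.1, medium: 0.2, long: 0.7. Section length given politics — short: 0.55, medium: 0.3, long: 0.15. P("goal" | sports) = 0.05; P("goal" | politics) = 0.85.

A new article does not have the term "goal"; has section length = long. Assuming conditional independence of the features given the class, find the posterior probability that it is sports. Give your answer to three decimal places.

0.994

sports: 0.85 × 0.7 × (1−0.05) = 0.56525
politics: 0.15 × 0.15 × (1−0.85) = 0.003375
P(sports | x) = 0.56525 / 0.568625 ≈ 0.994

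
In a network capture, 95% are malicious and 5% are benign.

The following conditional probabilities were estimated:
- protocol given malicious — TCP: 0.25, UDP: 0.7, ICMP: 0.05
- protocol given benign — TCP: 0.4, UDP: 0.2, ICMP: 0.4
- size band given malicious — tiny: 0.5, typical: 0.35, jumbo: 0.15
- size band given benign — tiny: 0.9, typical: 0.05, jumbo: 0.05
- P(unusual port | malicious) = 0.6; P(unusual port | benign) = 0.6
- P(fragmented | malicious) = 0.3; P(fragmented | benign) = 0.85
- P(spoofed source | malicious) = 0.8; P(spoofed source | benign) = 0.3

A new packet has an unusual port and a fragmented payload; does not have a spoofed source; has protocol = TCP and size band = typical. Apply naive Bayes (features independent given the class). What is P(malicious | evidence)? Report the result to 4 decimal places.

0.8934

malicious: 0.95 × 0.25 × 0.35 × 0.6 × 0.3 × (1−0.8) = 0.0029925
benign: 0.05 × 0.4 × 0.05 × 0.6 × 0.85 × (1−0.3) = 0.000357
P(malicious | x) = 0.0029925 / 0.0033495 ≈ 0.8934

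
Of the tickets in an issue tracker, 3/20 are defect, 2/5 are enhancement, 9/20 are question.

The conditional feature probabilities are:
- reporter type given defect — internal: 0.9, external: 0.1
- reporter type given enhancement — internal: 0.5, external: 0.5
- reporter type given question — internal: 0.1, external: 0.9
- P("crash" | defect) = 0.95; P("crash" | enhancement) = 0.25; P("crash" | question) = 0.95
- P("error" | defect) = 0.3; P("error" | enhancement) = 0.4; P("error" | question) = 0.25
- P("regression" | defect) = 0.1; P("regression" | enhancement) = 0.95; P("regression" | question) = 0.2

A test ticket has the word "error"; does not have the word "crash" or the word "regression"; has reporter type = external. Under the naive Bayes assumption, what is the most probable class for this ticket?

defect: 0.15 × 0.1 × (1−0.95) × 0.3 × (1−0.1) = 0.0002025
enhancement: 0.4 × 0.5 × (1−0.25) × 0.4 × (1−0.95) = 0.003
question: 0.45 × 0.9 × (1−0.95) × 0.25 × (1−0.2) = 0.00405
Highest score → question.

question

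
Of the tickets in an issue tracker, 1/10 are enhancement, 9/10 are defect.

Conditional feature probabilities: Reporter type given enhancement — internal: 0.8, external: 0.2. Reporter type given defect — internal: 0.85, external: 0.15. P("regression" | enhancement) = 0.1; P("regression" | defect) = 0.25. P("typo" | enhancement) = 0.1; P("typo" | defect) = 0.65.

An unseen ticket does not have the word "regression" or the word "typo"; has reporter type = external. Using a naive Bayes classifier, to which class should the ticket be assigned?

defect

enhancement: 0.1 × 0.2 × (1−0.1) × (1−0.1) = 0.0162
defect: 0.9 × 0.15 × (1−0.25) × (1−0.65) = 0.0354375
Highest score → defect.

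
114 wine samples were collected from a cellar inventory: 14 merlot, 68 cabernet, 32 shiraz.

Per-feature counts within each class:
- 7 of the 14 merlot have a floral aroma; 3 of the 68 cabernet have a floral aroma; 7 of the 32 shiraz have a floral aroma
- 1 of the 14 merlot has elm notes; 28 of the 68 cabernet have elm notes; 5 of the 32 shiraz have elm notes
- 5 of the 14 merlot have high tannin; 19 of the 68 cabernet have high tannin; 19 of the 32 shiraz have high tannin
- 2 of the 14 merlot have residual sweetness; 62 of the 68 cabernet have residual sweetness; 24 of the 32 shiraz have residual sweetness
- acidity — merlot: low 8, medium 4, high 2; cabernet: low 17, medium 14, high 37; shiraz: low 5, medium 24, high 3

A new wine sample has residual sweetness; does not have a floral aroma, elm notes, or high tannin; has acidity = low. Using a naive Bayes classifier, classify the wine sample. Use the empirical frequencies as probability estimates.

cabernet

merlot: (14/114) × (7/14) × (13/14) × (9/14) × (2/14) × (8/14) ≈ 0.00299217
cabernet: (68/114) × (65/68) × (40/68) × (49/68) × (62/68) × (17/68) ≈ 0.0550896
shiraz: (32/114) × (25/32) × (27/32) × (13/32) × (24/32) × (5/32) ≈ 0.00880894
Highest score → cabernet.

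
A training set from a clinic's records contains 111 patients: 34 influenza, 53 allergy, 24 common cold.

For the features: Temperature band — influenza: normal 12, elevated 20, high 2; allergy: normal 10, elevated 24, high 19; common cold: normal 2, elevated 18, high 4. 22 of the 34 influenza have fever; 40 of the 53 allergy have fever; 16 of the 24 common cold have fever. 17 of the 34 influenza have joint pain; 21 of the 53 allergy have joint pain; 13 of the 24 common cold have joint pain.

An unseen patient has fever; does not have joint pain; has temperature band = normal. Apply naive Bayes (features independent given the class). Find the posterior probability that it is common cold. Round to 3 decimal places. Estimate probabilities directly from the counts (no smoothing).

0.068

influenza: (34/111) × (12/34) × (22/34) × (17/34) ≈ 0.0349762
allergy: (53/111) × (10/53) × (40/53) × (32/53) ≈ 0.0410521
common cold: (24/111) × (2/24) × (16/24) × (11/24) ≈ 0.00550551
P(common cold | x) = 0.00550551 / 0.08153381 ≈ 0.068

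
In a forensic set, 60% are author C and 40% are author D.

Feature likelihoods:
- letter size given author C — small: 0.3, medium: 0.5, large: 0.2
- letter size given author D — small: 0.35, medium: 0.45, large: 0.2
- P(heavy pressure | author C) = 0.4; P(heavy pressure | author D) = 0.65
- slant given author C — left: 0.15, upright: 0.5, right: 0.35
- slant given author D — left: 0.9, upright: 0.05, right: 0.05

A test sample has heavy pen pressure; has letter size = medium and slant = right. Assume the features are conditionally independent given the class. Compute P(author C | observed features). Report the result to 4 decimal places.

author C: 0.6 × 0.5 × 0.4 × 0.35 = 0.042
author D: 0.4 × 0.45 × 0.65 × 0.05 = 0.00585
P(author C | x) = 0.042 / 0.04785 ≈ 0.8777

0.8777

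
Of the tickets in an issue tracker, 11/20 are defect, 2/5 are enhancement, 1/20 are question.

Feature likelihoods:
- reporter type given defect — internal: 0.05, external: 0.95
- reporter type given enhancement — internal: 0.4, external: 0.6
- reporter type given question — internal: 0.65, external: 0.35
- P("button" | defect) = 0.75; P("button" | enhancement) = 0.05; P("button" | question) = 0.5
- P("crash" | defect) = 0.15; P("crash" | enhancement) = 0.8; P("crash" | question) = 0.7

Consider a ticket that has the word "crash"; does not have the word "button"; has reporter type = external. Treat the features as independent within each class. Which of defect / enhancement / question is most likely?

enhancement

defect: 0.55 × 0.95 × (1−0.75) × 0.15 = 0.01959375
enhancement: 0.4 × 0.6 × (1−0.05) × 0.8 = 0.1824
question: 0.05 × 0.35 × (1−0.5) × 0.7 = 0.006125
Highest score → enhancement.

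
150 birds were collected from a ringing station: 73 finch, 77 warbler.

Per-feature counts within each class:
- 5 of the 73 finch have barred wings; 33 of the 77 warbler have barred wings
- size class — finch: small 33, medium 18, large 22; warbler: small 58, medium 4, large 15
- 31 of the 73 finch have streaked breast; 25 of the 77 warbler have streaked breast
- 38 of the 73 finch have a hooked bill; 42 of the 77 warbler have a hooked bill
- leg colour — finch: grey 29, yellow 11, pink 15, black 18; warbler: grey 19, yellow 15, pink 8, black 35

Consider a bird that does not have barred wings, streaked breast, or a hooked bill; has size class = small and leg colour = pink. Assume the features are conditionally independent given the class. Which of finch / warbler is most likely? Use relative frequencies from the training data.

finch

finch: (73/150) × (68/73) × (33/73) × (42/73) × (35/73) × (15/73) ≈ 0.0116158
warbler: (77/150) × (44/77) × (58/77) × (52/77) × (35/77) × (8/77) ≈ 0.00704673
Highest score → finch.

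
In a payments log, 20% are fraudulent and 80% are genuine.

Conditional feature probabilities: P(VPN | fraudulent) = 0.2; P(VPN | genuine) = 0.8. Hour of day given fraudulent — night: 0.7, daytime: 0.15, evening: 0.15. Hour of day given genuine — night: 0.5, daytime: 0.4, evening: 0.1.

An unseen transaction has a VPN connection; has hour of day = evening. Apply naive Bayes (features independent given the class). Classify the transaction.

genuine

fraudulent: 0.2 × 0.2 × 0.15 = 0.006
genuine: 0.8 × 0.8 × 0.1 = 0.064
Highest score → genuine.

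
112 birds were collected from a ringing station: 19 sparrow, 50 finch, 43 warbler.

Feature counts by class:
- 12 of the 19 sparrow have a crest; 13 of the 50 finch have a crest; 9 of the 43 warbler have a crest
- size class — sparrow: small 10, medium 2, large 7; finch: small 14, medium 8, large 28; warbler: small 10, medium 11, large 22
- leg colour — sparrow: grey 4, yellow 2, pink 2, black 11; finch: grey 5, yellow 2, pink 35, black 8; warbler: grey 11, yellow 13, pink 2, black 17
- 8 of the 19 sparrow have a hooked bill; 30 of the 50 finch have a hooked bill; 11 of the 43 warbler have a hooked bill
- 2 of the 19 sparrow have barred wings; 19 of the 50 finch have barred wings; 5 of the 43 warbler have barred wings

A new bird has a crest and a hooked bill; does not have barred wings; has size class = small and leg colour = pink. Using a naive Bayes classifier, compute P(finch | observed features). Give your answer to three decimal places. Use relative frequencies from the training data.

sparrow: (19/112) × (12/19) × (10/19) × (2/19) × (8/19) × (17/19) ≈ 0.00223624
finch: (50/112) × (13/50) × (14/50) × (35/50) × (30/50) × (31/50) = 0.008463
warbler: (43/112) × (9/43) × (10/43) × (2/43) × (11/43) × (38/43) ≈ 0.000196497
P(finch | x) = 0.008463 / 0.010895737 ≈ 0.777

0.777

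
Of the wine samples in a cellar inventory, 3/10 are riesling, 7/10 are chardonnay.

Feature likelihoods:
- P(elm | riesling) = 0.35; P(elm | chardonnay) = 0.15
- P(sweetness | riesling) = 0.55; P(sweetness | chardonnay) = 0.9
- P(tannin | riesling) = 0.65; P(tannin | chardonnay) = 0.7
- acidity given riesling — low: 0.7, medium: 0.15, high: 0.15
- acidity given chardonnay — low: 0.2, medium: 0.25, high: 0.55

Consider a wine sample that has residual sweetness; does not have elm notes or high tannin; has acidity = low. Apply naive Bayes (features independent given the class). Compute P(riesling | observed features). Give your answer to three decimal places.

0.450

riesling: 0.3 × (1−0.35) × 0.55 × (1−0.65) × 0.7 = 0.02627625
chardonnay: 0.7 × (1−0.15) × 0.9 × (1−0.7) × 0.2 = 0.03213
P(riesling | x) = 0.02627625 / 0.05840625 ≈ 0.450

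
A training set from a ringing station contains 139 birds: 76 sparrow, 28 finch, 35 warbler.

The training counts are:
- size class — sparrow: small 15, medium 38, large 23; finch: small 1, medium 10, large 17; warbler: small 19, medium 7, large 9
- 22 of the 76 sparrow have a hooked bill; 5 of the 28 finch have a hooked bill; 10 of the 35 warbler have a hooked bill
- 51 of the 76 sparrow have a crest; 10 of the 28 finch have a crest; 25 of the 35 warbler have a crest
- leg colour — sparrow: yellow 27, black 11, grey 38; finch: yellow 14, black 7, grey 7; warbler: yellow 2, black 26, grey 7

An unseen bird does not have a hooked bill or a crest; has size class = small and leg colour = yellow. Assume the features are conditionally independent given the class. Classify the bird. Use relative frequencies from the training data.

sparrow: (76/139) × (15/76) × (54/76) × (25/76) × (27/76) ≈ 0.00896052
finch: (28/139) × (1/28) × (23/28) × (18/28) × (14/28) ≈ 0.0018995
warbler: (35/139) × (19/35) × (25/35) × (10/35) × (2/35) ≈ 0.00159406
Highest score → sparrow.

sparrow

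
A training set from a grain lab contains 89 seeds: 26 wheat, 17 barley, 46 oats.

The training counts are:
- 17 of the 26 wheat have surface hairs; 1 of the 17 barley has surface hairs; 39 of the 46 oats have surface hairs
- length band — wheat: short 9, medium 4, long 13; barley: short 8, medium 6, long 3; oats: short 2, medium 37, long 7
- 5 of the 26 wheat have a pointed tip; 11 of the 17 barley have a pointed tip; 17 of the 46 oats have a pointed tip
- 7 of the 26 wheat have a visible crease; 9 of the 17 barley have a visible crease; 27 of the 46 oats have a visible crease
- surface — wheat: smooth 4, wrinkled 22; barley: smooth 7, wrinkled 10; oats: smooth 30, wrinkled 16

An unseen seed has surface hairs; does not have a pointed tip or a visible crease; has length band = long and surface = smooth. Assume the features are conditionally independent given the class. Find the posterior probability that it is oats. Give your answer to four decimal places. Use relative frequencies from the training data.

wheat: (26/89) × (17/26) × (13/26) × (21/26) × (19/26) × (4/26) ≈ 0.00867245
barley: (17/89) × (1/17) × (3/17) × (6/17) × (8/17) × (7/17) ≈ 0.000135605
oats: (46/89) × (39/46) × (7/46) × (29/46) × (19/46) × (30/46) ≈ 0.0113244
P(oats | x) = 0.0113244 / 0.020132455 ≈ 0.5625

0.5625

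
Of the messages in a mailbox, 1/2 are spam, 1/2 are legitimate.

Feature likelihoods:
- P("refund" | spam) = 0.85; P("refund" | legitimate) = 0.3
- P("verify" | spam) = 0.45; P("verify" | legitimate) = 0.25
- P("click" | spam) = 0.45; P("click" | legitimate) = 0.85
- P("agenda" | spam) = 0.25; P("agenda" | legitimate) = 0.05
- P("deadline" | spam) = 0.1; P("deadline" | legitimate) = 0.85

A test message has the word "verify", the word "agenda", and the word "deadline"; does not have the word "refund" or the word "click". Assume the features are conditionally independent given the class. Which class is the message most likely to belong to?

spam: 0.5 × (1−0.85) × 0.45 × (1−0.45) × 0.25 × 0.1 = 0.0004640625
legitimate: 0.5 × (1−0.3) × 0.25 × (1−0.85) × 0.05 × 0.85 = 0.0005578125
Highest score → legitimate.

legitimate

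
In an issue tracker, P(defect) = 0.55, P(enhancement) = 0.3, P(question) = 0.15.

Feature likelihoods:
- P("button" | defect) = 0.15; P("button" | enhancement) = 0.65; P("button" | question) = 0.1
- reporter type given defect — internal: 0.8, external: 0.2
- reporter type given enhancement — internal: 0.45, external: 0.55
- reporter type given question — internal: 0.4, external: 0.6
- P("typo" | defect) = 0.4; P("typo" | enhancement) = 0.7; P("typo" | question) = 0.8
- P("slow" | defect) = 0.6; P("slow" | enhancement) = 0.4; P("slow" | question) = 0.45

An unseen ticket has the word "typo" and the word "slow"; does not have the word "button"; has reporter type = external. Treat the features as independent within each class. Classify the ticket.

question

defect: 0.55 × (1−0.15) × 0.2 × 0.4 × 0.6 = 0.02244
enhancement: 0.3 × (1−0.65) × 0.55 × 0.7 × 0.4 = 0.01617
question: 0.15 × (1−0.1) × 0.6 × 0.8 × 0.45 = 0.02916
Highest score → question.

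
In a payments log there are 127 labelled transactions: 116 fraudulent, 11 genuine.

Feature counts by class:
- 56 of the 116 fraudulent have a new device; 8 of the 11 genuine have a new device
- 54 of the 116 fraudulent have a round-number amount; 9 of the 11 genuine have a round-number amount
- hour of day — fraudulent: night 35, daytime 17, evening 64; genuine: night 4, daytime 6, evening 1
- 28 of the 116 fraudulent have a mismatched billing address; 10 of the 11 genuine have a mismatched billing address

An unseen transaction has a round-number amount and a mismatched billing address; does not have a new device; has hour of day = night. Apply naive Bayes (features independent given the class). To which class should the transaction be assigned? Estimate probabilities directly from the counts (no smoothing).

fraudulent

fraudulent: (116/127) × (60/116) × (54/116) × (35/116) × (28/116) ≈ 0.0160175
genuine: (11/127) × (3/11) × (9/11) × (4/11) × (10/11) ≈ 0.00638913
Highest score → fraudulent.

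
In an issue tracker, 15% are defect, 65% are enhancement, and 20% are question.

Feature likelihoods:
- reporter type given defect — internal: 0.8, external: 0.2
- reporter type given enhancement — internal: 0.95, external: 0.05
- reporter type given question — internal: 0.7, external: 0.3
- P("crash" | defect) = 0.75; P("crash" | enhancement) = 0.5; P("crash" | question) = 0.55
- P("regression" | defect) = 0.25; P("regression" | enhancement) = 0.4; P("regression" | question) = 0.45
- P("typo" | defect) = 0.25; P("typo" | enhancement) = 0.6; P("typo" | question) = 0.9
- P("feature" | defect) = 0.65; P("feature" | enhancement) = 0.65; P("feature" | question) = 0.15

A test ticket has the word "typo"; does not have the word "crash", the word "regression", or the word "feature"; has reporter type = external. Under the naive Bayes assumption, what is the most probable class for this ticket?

defect: 0.15 × 0.2 × (1−0.75) × (1−0.25) × 0.25 × (1−0.65) = 0.0004921875
enhancement: 0.65 × 0.05 × (1−0.5) × (1−0.4) × 0.6 × (1−0.65) = 0.0020475
question: 0.2 × 0.3 × (1−0.55) × (1−0.45) × 0.9 × (1−0.15) = 0.01136025
Highest score → question.

question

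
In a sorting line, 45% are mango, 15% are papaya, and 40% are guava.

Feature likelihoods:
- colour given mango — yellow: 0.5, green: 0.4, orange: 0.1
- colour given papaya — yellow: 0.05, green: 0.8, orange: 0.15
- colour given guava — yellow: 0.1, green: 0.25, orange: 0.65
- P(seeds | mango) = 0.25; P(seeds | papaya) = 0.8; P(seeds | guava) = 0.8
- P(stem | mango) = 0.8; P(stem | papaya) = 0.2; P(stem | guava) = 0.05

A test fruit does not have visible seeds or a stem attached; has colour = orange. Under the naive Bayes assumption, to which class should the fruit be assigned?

mango: 0.45 × 0.1 × (1−0.25) × (1−0.8) = 0.00675
papaya: 0.15 × 0.15 × (1−0.8) × (1−0.2) = 0.0036
guava: 0.4 × 0.65 × (1−0.8) × (1−0.05) = 0.0494
Highest score → guava.

guava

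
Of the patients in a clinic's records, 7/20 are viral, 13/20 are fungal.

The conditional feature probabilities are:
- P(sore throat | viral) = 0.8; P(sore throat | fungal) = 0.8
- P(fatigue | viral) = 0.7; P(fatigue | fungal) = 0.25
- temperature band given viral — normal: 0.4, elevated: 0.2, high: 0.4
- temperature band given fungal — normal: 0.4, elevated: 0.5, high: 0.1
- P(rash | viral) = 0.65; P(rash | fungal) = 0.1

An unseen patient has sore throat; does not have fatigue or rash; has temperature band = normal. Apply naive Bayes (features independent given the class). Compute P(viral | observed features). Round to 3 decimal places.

0.077

viral: 0.35 × 0.8 × (1−0.7) × 0.4 × (1−0.65) = 0.01176
fungal: 0.65 × 0.8 × (1−0.25) × 0.4 × (1−0.1) = 0.1404
P(viral | x) = 0.01176 / 0.15216 ≈ 0.077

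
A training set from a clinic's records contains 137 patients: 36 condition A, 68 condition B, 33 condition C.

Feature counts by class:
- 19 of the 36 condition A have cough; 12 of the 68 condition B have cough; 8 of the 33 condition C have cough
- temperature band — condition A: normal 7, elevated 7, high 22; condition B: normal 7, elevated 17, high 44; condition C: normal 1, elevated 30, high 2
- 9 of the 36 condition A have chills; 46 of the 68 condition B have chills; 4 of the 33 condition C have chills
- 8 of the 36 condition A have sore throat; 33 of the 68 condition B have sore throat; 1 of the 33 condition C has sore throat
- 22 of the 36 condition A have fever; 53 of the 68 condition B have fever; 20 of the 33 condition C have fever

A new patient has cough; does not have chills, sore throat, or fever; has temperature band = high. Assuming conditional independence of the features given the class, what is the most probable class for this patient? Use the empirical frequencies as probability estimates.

condition A: (36/137) × (19/36) × (22/36) × (27/36) × (28/36) × (14/36) ≈ 0.0192263
condition B: (68/137) × (12/68) × (44/68) × (22/68) × (35/68) × (15/68) ≈ 0.0020819
condition C: (33/137) × (8/33) × (2/33) × (29/33) × (32/33) × (13/33) ≈ 0.00118805
Highest score → condition A.

condition A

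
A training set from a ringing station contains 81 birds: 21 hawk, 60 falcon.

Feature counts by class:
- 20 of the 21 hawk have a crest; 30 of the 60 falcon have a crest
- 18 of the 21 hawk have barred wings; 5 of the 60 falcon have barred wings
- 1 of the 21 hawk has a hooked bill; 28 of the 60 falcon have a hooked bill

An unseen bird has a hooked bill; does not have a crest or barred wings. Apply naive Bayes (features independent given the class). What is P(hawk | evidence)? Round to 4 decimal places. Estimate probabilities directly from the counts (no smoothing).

hawk: (21/81) × (1/21) × (3/21) × (1/21) ≈ 0.0000839842
falcon: (60/81) × (30/60) × (55/60) × (28/60) ≈ 0.158436
P(hawk | x) = 0.0000839842 / 0.1585199842 ≈ 0.0005

0.0005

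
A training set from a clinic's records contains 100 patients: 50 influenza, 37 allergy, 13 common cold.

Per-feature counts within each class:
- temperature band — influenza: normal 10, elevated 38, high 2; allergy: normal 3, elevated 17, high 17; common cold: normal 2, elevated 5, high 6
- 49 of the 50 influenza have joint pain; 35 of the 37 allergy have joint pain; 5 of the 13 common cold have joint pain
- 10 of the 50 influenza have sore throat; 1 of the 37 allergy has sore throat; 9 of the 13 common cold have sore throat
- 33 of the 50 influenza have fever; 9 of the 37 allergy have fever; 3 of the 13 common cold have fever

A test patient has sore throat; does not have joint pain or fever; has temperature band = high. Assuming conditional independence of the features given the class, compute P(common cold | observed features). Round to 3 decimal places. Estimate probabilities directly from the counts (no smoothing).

influenza: (50/100) × (2/50) × (1/50) × (10/50) × (17/50) = 0.0000272
allergy: (37/100) × (17/37) × (2/37) × (1/37) × (28/37) ≈ 0.000187945
common cold: (13/100) × (6/13) × (8/13) × (9/13) × (10/13) ≈ 0.0196632
P(common cold | x) = 0.0196632 / 0.019878345 ≈ 0.989

0.989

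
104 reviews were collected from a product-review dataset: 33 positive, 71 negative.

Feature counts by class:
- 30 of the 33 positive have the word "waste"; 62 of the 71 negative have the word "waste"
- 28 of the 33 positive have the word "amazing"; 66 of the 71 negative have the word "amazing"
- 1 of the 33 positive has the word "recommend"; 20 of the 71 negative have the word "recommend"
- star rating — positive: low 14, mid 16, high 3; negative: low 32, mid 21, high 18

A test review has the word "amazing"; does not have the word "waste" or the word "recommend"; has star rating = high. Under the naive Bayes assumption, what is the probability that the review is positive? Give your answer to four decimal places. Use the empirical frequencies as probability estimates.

positive: (33/104) × (3/33) × (28/33) × (32/33) × (3/33) ≈ 0.00215762
negative: (71/104) × (9/71) × (66/71) × (51/71) × (18/71) ≈ 0.0146494
P(positive | x) = 0.00215762 / 0.01680702 ≈ 0.1284

0.1284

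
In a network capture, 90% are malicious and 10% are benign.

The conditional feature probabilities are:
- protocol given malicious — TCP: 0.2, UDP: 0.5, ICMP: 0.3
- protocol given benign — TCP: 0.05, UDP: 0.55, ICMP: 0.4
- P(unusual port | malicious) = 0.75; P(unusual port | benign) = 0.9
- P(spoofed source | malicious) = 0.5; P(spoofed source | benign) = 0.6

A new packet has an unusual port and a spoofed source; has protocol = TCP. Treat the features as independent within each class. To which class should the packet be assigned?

malicious: 0.9 × 0.2 × 0.75 × 0.5 = 0.0675
benign: 0.1 × 0.05 × 0.9 × 0.6 = 0.0027
Highest score → malicious.

malicious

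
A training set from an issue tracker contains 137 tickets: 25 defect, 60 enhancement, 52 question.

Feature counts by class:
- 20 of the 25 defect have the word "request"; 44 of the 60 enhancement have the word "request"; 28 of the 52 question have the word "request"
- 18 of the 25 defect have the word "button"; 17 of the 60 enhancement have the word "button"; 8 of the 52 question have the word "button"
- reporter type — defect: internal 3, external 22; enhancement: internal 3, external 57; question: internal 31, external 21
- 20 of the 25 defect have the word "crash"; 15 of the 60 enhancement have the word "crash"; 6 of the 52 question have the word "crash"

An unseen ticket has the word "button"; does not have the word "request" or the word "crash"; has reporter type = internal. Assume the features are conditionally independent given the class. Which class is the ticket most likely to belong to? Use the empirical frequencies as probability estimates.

defect: (25/137) × (5/25) × (18/25) × (3/25) × (5/25) ≈ 0.000630657
enhancement: (60/137) × (16/60) × (17/60) × (3/60) × (45/60) ≈ 0.00124088
question: (52/137) × (24/52) × (8/52) × (31/52) × (46/52) ≈ 0.0142131
Highest score → question.

question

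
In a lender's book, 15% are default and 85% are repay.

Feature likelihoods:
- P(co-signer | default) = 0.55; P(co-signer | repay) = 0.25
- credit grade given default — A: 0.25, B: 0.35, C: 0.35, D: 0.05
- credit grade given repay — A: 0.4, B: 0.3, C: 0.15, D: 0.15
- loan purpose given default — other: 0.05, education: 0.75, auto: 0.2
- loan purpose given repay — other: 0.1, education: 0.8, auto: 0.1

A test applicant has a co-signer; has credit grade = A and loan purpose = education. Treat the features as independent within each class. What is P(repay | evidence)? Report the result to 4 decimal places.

0.8147

default: 0.15 × 0.55 × 0.25 × 0.75 = 0.01546875
repay: 0.85 × 0.25 × 0.4 × 0.8 = 0.068
P(repay | x) = 0.068 / 0.08346875 ≈ 0.8147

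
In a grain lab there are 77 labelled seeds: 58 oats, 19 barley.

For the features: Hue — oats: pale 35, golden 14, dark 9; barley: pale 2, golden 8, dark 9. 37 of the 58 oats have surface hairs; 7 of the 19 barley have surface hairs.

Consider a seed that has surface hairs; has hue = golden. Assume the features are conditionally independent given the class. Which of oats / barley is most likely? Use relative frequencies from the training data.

oats

oats: (58/77) × (14/58) × (37/58) ≈ 0.115987
barley: (19/77) × (8/19) × (7/19) ≈ 0.0382775
Highest score → oats.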